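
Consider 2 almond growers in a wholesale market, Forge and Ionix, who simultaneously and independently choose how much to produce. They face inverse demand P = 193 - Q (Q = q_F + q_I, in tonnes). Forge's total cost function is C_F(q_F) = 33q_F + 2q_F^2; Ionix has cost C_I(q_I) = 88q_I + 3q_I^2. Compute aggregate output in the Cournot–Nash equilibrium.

Forge's profit: π_F = (193 - Q)q_F - (33q_F + 2q_F²). Setting ∂π_F/∂q_F = 0: 160 - 6q_F - (q_I) = 0.
Ionix's first-order condition: 105 - 8q_I - (q_F) = 0.
So q_F = (160 - q_I)/6 and q_I = (105 - q_F)/8.
Substituting one into the other gives q_F = 25 and q_I = 10.
Total output Q = 25 + 10 = 35.

35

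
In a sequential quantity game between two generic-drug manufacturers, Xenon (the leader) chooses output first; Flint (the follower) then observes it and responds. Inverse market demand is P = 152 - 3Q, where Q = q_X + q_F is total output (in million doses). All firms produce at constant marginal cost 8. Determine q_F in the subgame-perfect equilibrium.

The follower Flint best-responds to any q_X: π_F = (152 - 3Q)q_F - 8q_F.
Setting the follower's marginal profit to zero, 144 - 3q_X - 6q_F = 0, i.e. q_F = (144 - 3q_X)/6.
Xenon substitutes q_F(q_X) into its own profit: π_X = q_X(152 - 3q_X - (144 - 3q_X)/2) - 8q_X = (80 - (3/2)q_X)q_X - 8q_X.
Maximising: ∂π_X/∂q_X = 72 - 3q_X = 0, giving q_X = 24.
Then q_F = (144 - 3·24)/6 = 12.

12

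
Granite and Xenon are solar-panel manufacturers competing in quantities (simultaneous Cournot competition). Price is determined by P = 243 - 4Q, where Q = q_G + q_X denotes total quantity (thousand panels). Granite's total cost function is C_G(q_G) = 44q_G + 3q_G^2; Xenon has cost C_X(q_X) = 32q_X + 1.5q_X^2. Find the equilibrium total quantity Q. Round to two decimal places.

25.38

Granite's profit: π_G = (243 - 4Q)q_G - (44q_G + 3q_G²). Setting ∂π_G/∂q_G = 0: 199 - 14q_G - 4(q_X) = 0.
Xenon's profit: π_X = (243 - 4Q)q_X - (32q_X + (3/2)q_X²). Setting ∂π_X/∂q_X = 0: 211 - 11q_X - 4(q_G) = 0.
Best responses: q_G = (199 - 4q_X)/14, q_X = (211 - 4q_G)/11.
Substituting one into the other gives q_G = 1345/138 and q_X = 1079/69.
Total output Q = 1345/138 + 1079/69 = 25.3841.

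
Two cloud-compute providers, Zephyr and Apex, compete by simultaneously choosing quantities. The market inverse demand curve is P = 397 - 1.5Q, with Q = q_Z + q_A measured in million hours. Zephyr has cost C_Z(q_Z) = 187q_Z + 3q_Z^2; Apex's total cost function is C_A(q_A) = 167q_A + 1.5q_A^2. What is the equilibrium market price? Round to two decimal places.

319.61

Zephyr's profit: π_Z = (397 - 1.5Q)q_Z - (187q_Z + 3q_Z²). Setting ∂π_Z/∂q_Z = 0: 210 - 9q_Z - (3/2)(q_A) = 0.
Apex's first-order condition: 230 - 6q_A - (3/2)(q_Z) = 0.
Best responses: q_Z = (210 - (3/2)q_A)/9, q_A = (230 - (3/2)q_Z)/6.
Solving the pair: q_Z = 1220/69, q_A = 780/23.
Total output Q = 51.5942, so price P = 397 - (3/2)·51.5942 = 319.6087.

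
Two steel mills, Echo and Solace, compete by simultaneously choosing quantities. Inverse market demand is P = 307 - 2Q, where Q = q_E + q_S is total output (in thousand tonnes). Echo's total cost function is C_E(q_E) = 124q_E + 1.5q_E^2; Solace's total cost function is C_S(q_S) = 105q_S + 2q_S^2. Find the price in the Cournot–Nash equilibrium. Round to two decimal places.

Echo's profit: π_E = (307 - 2Q)q_E - (124q_E + (3/2)q_E²). Setting ∂π_E/∂q_E = 0: 183 - 7q_E - 2(q_S) = 0.
Solace's first-order condition: 202 - 8q_S - 2(q_E) = 0.
Best responses: q_E = (183 - 2q_S)/7, q_S = (202 - 2q_E)/8.
Substituting one into the other gives q_E = 265/13 and q_S = 262/13.
Total output Q = 527/13, so price P = 307 - 2·(527/13) = 225.9231.

225.92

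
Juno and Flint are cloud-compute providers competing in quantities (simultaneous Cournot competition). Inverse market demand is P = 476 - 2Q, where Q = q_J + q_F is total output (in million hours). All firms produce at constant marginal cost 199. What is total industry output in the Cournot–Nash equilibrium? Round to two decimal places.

A representative firm's profit is π_i = q_i(476 - 2Q) - 199q_i.
Setting ∂π_i/∂q_i = 0 with rivals' quantities fixed: 277 - 4q_i - 2q_j = 0.
By symmetry each firm produces the same amount; substituting q_j = q_i yields q_i = 277/6.
Total output Q = 277/6 + 277/6 = 277/3.

92.33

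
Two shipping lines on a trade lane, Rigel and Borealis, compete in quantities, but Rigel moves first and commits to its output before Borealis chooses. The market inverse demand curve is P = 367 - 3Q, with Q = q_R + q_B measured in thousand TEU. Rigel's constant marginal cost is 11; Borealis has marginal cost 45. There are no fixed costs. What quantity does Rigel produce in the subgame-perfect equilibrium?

65

Solve by backward induction. Given q_R, the follower Borealis maximises π_B = (367 - 3q_R - 3q_B)q_B - 45q_B.
Setting the follower's marginal profit to zero, 322 - 3q_R - 6q_B = 0, i.e. q_B = (322 - 3q_R)/6.
The leader anticipates this reaction. Substituting into P = 367 - 3Q gives P = 206 - (3/2)q_R, so π_R = (206 - (3/2)q_R)q_R - 11q_R.
The leader's first-order condition 195 - 3q_R = 0 yields q_R = 65.
Then q_B = (322 - 3·65)/6 = 127/6.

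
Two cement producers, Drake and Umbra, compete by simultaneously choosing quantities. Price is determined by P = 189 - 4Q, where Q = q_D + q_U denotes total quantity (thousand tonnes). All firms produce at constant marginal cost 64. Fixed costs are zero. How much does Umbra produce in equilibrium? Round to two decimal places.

10.42

A representative firm's profit is π_i = q_i(189 - 4Q) - 64q_i.
First-order condition (treating rivals' output as given): 125 - 8q_i - 4q_j = 0.
With identical firms every q_j equals q_i, so q_j = q_i and 125 = 12q_i, giving q_i = 125/12.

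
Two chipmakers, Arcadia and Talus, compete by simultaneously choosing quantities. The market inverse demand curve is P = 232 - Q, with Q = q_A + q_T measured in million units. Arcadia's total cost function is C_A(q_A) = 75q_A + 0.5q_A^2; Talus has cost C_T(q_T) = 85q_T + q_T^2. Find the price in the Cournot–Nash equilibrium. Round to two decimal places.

Arcadia's profit: π_A = (232 - Q)q_A - (75q_A + (1/2)q_A²). Setting ∂π_A/∂q_A = 0: 157 - 3q_A - (q_T) = 0.
Talus's first-order condition: 147 - 4q_T - (q_A) = 0.
Rearranging gives the reaction functions q_A = (157 - q_T)/3 and q_T = (147 - q_A)/4.
Solving the pair: q_A = 481/11, q_T = 284/11.
Total output Q = 765/11, so price P = 232 - 765/11 = 1787/11.

162.45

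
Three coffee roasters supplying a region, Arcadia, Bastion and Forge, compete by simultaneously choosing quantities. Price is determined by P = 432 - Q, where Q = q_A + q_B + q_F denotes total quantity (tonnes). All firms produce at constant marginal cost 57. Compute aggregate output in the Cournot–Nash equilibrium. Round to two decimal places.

Each firm earns π_i = (432 - Q)q_i - 57q_i.
First-order condition (treating rivals' output as given): 375 - 2q_i - Σ_{j≠i} q_j = 0.
By symmetry each firm produces the same amount; substituting Σ_{j≠i} q_j = 2q_i yields q_i = 375/4.
Total output Q = 375/4 + 375/4 + 375/4 = 1125/4.

281.25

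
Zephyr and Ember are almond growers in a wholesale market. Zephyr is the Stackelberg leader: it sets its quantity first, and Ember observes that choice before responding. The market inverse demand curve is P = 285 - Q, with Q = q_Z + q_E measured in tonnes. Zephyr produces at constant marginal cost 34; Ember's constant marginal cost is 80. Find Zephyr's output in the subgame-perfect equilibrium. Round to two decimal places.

148.50

Solve by backward induction. Given q_Z, the follower Ember maximises π_E = (285 - q_Z - q_E)q_E - 80q_E.
Setting the follower's marginal profit to zero, 205 - q_Z - 2q_E = 0, i.e. q_E = (205 - q_Z)/2.
The leader anticipates this reaction. Substituting into P = 285 - Q gives P = 365/2 - (1/2)q_Z, so π_Z = (365/2 - (1/2)q_Z)q_Z - 34q_Z.
The leader's first-order condition 297/2 - q_Z = 0 yields q_Z = 297/2.
Then q_E = (205 - 297/2)/2 = 113/4.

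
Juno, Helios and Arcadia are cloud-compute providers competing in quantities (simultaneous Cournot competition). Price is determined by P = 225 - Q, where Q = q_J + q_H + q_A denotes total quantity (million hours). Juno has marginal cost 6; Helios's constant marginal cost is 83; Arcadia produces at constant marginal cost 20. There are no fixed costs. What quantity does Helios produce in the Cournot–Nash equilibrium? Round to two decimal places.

Juno's profit: π_J = (225 - Q)q_J - (6q_J). Setting ∂π_J/∂q_J = 0: 219 - 2q_J - (q_H + q_A) = 0.
Helios's profit: π_H = (225 - Q)q_H - (83q_H). Setting ∂π_H/∂q_H = 0: 142 - 2q_H - (q_J + q_A) = 0.
Arcadia's profit: π_A = (225 - Q)q_A - (20q_A). Setting ∂π_A/∂q_A = 0: 205 - 2q_A - (q_J + q_H) = 0.
Adding the 3 conditions: 566 − 2Q − 2Q = 0, i.e. Q = 283/2.
Back-substituting: q_J = (219 − 283/2) = 155/2, q_H = (142 − 283/2) = 1/2, q_A = (205 − 283/2) = 127/2.

0.50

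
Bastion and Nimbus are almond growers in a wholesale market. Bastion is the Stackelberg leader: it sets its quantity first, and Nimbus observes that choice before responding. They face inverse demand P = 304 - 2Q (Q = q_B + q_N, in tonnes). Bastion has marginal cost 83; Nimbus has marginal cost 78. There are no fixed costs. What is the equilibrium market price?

Solve by backward induction. Given q_B, the follower Nimbus maximises π_N = (304 - 2q_B - 2q_N)q_N - 78q_N.
Follower FOC: 226 - 2q_B - 4q_N = 0, so q_N(q_B) = (226 - 2q_B)/4.
The leader anticipates this reaction. Substituting into P = 304 - 2Q gives P = 191 - q_B, so π_B = (191 - q_B)q_B - 83q_B.
Maximising: ∂π_B/∂q_B = 108 - 2q_B = 0, giving q_B = 54.
Then q_N = (226 - 2·54)/4 = 59/2.
Total output Q = 167/2, so price P = 304 - 2·(167/2) = 137.

137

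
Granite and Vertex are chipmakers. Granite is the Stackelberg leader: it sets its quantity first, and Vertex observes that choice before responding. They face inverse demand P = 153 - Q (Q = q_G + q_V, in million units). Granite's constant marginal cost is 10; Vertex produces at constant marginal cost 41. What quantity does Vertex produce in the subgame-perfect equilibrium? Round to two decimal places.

Solve by backward induction. Given q_G, the follower Vertex maximises π_V = (153 - q_G - q_V)q_V - 41q_V.
∂π_V/∂q_V = 112 - q_G - 2q_V = 0 gives the reaction function q_V = (112 - q_G)/2.
The leader anticipates this reaction. Substituting into P = 153 - Q gives P = 97 - (1/2)q_G, so π_G = (97 - (1/2)q_G)q_G - 10q_G.
Leader FOC: 87 - q_G = 0, so q_G = 87.
Then q_V = (112 - 87)/2 = 25/2.

12.50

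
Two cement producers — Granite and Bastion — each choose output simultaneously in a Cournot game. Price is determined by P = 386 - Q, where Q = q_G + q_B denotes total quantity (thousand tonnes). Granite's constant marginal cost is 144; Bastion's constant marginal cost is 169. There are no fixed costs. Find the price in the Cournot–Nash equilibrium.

233

Granite's profit: π_G = (386 - Q)q_G - (144q_G). Setting ∂π_G/∂q_G = 0: 242 - 2q_G - (q_B) = 0.
Bastion's profit: π_B = (386 - Q)q_B - (169q_B). Setting ∂π_B/∂q_B = 0: 217 - 2q_B - (q_G) = 0.
Rearranging gives the reaction functions q_G = (242 - q_B)/2 and q_B = (217 - q_G)/2.
Solving the pair: q_G = 89, q_B = 64.
Total output Q = 153, so price P = 386 - 153 = 233.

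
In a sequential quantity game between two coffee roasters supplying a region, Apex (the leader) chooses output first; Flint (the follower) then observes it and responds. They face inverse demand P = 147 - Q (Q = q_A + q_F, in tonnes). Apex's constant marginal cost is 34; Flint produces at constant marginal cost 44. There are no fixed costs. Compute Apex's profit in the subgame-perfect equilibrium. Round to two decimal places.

Solve by backward induction. Given q_A, the follower Flint maximises π_F = (147 - q_A - q_F)q_F - 44q_F.
∂π_F/∂q_F = 103 - q_A - 2q_F = 0 gives the reaction function q_F = (103 - q_A)/2.
Apex substitutes q_F(q_A) into its own profit: π_A = q_A(147 - q_A - (103 - q_A)/2) - 34q_A = (191/2 - (1/2)q_A)q_A - 34q_A.
The leader's first-order condition 123/2 - q_A = 0 yields q_A = 123/2.
Then q_F = (103 - 123/2)/2 = 83/4.
Price P = 147 - 329/4 = 259/4.
Apex's profit: (259/4 - 34)·(123/2) = 1891.1250.

1891.13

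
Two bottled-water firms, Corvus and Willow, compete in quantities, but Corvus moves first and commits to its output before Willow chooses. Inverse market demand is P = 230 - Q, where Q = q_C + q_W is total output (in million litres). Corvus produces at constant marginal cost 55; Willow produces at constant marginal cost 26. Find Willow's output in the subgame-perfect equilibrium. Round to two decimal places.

Solve by backward induction. Given q_C, the follower Willow maximises π_W = (230 - q_C - q_W)q_W - 26q_W.
Setting the follower's marginal profit to zero, 204 - q_C - 2q_W = 0, i.e. q_W = (204 - q_C)/2.
Corvus substitutes q_W(q_C) into its own profit: π_C = q_C(230 - q_C - (204 - q_C)/2) - 55q_C = (128 - (1/2)q_C)q_C - 55q_C.
Maximising: ∂π_C/∂q_C = 73 - q_C = 0, giving q_C = 73.
Then q_W = (204 - 73)/2 = 131/2.

65.50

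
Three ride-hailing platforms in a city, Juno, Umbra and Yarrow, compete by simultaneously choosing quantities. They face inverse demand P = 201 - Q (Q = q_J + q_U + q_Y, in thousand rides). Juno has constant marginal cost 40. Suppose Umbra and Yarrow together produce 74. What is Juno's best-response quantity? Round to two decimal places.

With rivals' combined output fixed at 74, Juno's profit is π_J = (201 - 74 - q_J)q_J - (40q_J) = (127 - q_J)q_J - (40q_J).
∂π_J/∂q_J = 87 - 2q_J = 0, so q_J = 87/2.

43.50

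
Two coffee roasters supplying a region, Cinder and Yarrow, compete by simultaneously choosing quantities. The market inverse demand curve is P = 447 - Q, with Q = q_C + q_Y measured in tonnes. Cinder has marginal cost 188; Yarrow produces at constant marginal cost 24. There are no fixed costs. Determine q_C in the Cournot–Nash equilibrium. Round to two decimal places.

Cinder's profit: π_C = (447 - Q)q_C - (188q_C). Setting ∂π_C/∂q_C = 0: 259 - 2q_C - (q_Y) = 0.
Yarrow's profit: π_Y = (447 - Q)q_Y - (24q_Y). Setting ∂π_Y/∂q_Y = 0: 423 - 2q_Y - (q_C) = 0.
So q_C = (259 - q_Y)/2 and q_Y = (423 - q_C)/2.
Substituting one into the other gives q_C = 95/3 and q_Y = 587/3.

31.67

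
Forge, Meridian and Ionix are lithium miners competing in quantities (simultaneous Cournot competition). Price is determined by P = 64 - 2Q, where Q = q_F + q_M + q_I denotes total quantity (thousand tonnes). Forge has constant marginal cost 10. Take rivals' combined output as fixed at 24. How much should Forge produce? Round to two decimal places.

1.50

With rivals' combined output fixed at 24, Forge's profit is π_F = (64 - 2·24 - 2q_F)q_F - (10q_F) = (16 - 2q_F)q_F - (10q_F).
∂π_F/∂q_F = 6 - 4q_F = 0, so q_F = 3/2.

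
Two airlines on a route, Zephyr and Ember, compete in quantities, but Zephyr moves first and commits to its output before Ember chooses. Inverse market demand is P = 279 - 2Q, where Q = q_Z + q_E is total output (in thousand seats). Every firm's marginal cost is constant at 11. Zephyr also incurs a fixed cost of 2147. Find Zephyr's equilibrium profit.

Solve by backward induction. Given q_Z, the follower Ember maximises π_E = (279 - 2q_Z - 2q_E)q_E - 11q_E.
Follower FOC: 268 - 2q_Z - 4q_E = 0, so q_E(q_Z) = (268 - 2q_Z)/4.
The leader anticipates this reaction. Substituting into P = 279 - 2Q gives P = 145 - q_Z, so π_Z = (145 - q_Z)q_Z - 11q_Z.
The leader's first-order condition 134 - 2q_Z = 0 yields q_Z = 67.
Then q_E = (268 - 2·67)/4 = 67/2.
Price P = 279 - 2·(201/2) = 78.
Zephyr's profit: (78 - 11)·67 - 2147 = 2342.

2342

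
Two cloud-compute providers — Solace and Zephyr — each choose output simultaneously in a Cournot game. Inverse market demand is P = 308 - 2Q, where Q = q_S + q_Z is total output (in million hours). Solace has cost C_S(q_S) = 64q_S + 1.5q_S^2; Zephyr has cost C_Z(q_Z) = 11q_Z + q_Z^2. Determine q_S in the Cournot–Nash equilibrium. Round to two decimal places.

Solace's profit: π_S = (308 - 2Q)q_S - (64q_S + (3/2)q_S²). Setting ∂π_S/∂q_S = 0: 244 - 7q_S - 2(q_Z) = 0.
Zephyr's first-order condition: 297 - 6q_Z - 2(q_S) = 0.
Rearranging gives the reaction functions q_S = (244 - 2q_Z)/7 and q_Z = (297 - 2q_S)/6.
Solving the pair: q_S = 435/19, q_Z = 1591/38.

22.89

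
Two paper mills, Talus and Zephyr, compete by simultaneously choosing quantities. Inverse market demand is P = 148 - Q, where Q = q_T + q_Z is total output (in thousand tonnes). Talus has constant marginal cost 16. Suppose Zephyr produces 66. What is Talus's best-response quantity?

With the rival's output fixed at 66, Talus's profit is π_T = (148 - 66 - q_T)q_T - (16q_T) = (82 - q_T)q_T - (16q_T).
∂π_T/∂q_T = 66 - 2q_T = 0, so q_T = 33.

33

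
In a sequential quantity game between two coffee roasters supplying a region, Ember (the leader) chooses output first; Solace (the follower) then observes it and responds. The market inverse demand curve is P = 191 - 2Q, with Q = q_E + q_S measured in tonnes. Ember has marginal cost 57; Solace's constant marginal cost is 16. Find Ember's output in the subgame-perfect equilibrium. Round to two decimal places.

23.25

Solve by backward induction. Given q_E, the follower Solace maximises π_S = (191 - 2q_E - 2q_S)q_S - 16q_S.
Setting the follower's marginal profit to zero, 175 - 2q_E - 4q_S = 0, i.e. q_S = (175 - 2q_E)/4.
The leader anticipates this reaction. Substituting into P = 191 - 2Q gives P = 207/2 - q_E, so π_E = (207/2 - q_E)q_E - 57q_E.
Maximising: ∂π_E/∂q_E = 93/2 - 2q_E = 0, giving q_E = 93/4.
Then q_S = (175 - 2·(93/4))/4 = 257/8.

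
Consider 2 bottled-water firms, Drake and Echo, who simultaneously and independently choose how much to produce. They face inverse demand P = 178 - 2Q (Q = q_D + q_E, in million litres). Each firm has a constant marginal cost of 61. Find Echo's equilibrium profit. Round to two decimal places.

Each firm earns π_i = (178 - 2Q)q_i - 61q_i.
First-order condition (treating rivals' output as given): 117 - 4q_i - 2q_j = 0.
With identical firms every q_j equals q_i, so q_j = q_i and 117 = 6q_i, giving q_i = 39/2.
Price P = 178 - 2·39 = 100.
Echo's profit: (100 - 61)·(39/2) = 1521/2.

760.50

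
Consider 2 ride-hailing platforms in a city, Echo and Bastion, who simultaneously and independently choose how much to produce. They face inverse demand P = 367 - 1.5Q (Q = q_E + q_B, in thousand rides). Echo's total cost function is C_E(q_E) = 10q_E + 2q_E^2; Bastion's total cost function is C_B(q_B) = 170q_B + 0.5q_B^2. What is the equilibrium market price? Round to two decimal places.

Echo's profit: π_E = (367 - 1.5Q)q_E - (10q_E + 2q_E²). Setting ∂π_E/∂q_E = 0: 357 - 7q_E - (3/2)(q_B) = 0.
Bastion's profit: π_B = (367 - 1.5Q)q_B - (170q_B + (1/2)q_B²). Setting ∂π_B/∂q_B = 0: 197 - 4q_B - (3/2)(q_E) = 0.
So q_E = (357 - (3/2)q_B)/7 and q_B = (197 - (3/2)q_E)/4.
Substituting one into the other gives q_E = 43.9806 and q_B = 32.7573.
Total output Q = 76.7379, so price P = 367 - (3/2)·76.7379 = 251.8932.

251.89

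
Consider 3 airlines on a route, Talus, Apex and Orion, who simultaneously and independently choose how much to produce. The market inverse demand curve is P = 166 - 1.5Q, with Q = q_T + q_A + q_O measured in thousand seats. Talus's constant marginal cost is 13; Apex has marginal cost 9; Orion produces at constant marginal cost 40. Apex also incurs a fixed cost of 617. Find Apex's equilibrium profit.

919

Talus's profit: π_T = (166 - 1.5Q)q_T - (13q_T). Setting ∂π_T/∂q_T = 0: 153 - 3q_T - (3/2)(q_A + q_O) = 0.
Apex's first-order condition: 157 - 3q_A - (3/2)(q_T + q_O) = 0.
Orion's profit: π_O = (166 - 1.5Q)q_O - (40q_O). Setting ∂π_O/∂q_O = 0: 126 - 3q_O - (3/2)(q_T + q_A) = 0.
Adding the 3 conditions: 436 − 3Q − 3Q = 0, i.e. Q = 218/3.
Back-substituting: q_T = (153 − 109)/(3/2) = 88/3, q_A = (157 − 109)/(3/2) = 32, q_O = (126 − 109)/(3/2) = 34/3.
Price P = 166 - (3/2)·(218/3) = 57.
Apex's profit: (57 - 9)·32 - 617 = 919.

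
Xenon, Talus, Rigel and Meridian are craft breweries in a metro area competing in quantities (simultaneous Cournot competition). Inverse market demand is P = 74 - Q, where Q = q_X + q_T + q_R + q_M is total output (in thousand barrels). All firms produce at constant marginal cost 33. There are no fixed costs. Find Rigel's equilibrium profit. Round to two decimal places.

A representative firm's profit is π_i = q_i(74 - Q) - 33q_i.
Setting ∂π_i/∂q_i = 0 with rivals' quantities fixed: 41 - 2q_i - Σ_{j≠i} q_j = 0.
By symmetry each firm produces the same amount; substituting Σ_{j≠i} q_j = 3q_i yields q_i = 41/5.
Price P = 74 - 164/5 = 206/5.
Rigel's profit: (206/5 - 33)·(41/5) = 1681/25.

67.24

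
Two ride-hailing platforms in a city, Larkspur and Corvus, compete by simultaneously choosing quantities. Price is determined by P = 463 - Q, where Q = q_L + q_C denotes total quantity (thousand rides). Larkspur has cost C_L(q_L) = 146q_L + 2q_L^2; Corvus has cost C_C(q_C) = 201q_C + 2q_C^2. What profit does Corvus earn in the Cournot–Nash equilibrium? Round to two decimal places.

Larkspur's profit: π_L = (463 - Q)q_L - (146q_L + 2q_L²). Setting ∂π_L/∂q_L = 0: 317 - 6q_L - (q_C) = 0.
Corvus's first-order condition: 262 - 6q_C - (q_L) = 0.
Best responses: q_L = (317 - q_C)/6, q_C = (262 - q_L)/6.
Solving the pair: q_L = 328/7, q_C = 251/7.
Price P = 463 - 579/7 = 380.2857.
Corvus's profit: 380.2857·(251/7) - 201·(251/7) - 2(251/7)² = 3857.2041.

3857.20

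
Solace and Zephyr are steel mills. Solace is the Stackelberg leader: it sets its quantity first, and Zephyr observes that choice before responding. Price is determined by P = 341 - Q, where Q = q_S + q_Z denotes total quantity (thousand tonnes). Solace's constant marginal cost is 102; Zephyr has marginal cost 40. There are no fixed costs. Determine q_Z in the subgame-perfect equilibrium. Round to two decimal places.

Solve by backward induction. Given q_S, the follower Zephyr maximises π_Z = (341 - q_S - q_Z)q_Z - 40q_Z.
Setting the follower's marginal profit to zero, 301 - q_S - 2q_Z = 0, i.e. q_Z = (301 - q_S)/2.
The leader anticipates this reaction. Substituting into P = 341 - Q gives P = 381/2 - (1/2)q_S, so π_S = (381/2 - (1/2)q_S)q_S - 102q_S.
Maximising: ∂π_S/∂q_S = 177/2 - q_S = 0, giving q_S = 177/2.
Then q_Z = (301 - 177/2)/2 = 425/4.

106.25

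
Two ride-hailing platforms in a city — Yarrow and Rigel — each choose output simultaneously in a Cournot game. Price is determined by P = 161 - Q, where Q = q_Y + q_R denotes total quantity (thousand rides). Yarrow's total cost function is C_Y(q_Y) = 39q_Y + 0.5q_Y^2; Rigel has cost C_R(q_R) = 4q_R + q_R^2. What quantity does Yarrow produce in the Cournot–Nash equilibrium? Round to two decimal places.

30.09

Yarrow's profit: π_Y = (161 - Q)q_Y - (39q_Y + (1/2)q_Y²). Setting ∂π_Y/∂q_Y = 0: 122 - 3q_Y - (q_R) = 0.
Rigel's first-order condition: 157 - 4q_R - (q_Y) = 0.
Rearranging gives the reaction functions q_Y = (122 - q_R)/3 and q_R = (157 - q_Y)/4.
Solving the pair: q_Y = 331/11, q_R = 349/11.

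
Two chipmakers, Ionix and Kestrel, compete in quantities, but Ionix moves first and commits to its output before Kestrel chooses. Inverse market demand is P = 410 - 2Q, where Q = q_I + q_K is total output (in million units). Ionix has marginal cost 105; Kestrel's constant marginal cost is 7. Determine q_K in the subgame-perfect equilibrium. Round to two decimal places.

Solve by backward induction. Given q_I, the follower Kestrel maximises π_K = (410 - 2q_I - 2q_K)q_K - 7q_K.
∂π_K/∂q_K = 403 - 2q_I - 4q_K = 0 gives the reaction function q_K = (403 - 2q_I)/4.
Ionix substitutes q_K(q_I) into its own profit: π_I = q_I(410 - 2q_I - (403 - 2q_I)/2) - 105q_I = (417/2 - q_I)q_I - 105q_I.
Maximising: ∂π_I/∂q_I = 207/2 - 2q_I = 0, giving q_I = 207/4.
Then q_K = (403 - 2·(207/4))/4 = 599/8.

74.88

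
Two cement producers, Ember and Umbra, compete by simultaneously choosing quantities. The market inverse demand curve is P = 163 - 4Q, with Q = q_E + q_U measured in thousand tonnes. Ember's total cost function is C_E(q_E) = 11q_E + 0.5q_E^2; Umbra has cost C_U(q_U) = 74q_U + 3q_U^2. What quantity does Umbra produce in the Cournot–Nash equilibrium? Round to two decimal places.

1.75

Ember's profit: π_E = (163 - 4Q)q_E - (11q_E + (1/2)q_E²). Setting ∂π_E/∂q_E = 0: 152 - 9q_E - 4(q_U) = 0.
Umbra's profit: π_U = (163 - 4Q)q_U - (74q_U + 3q_U²). Setting ∂π_U/∂q_U = 0: 89 - 14q_U - 4(q_E) = 0.
So q_E = (152 - 4q_U)/9 and q_U = (89 - 4q_E)/14.
Solving the pair: q_E = 886/55, q_U = 193/110.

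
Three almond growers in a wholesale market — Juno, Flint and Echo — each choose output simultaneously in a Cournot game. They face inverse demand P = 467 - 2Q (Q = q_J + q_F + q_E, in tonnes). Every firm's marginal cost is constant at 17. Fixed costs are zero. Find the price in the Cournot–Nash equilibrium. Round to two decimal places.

129.50

Each firm earns π_i = (467 - 2Q)q_i - 17q_i.
First-order condition (treating rivals' output as given): 450 - 4q_i - 2·Σ_{j≠i} q_j = 0.
With identical firms every q_j equals q_i, so Σ_{j≠i} q_j = 2q_i and 450 = 8q_i, giving q_i = 225/4.
Total output Q = 675/4, so price P = 467 - 2·(675/4) = 259/2.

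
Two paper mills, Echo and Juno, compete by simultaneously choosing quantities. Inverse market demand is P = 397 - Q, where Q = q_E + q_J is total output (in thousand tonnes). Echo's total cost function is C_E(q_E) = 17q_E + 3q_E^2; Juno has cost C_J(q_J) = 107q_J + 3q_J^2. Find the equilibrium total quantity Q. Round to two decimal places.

74.44

Echo's profit: π_E = (397 - Q)q_E - (17q_E + 3q_E²). Setting ∂π_E/∂q_E = 0: 380 - 8q_E - (q_J) = 0.
Juno's profit: π_J = (397 - Q)q_J - (107q_J + 3q_J²). Setting ∂π_J/∂q_J = 0: 290 - 8q_J - (q_E) = 0.
Rearranging gives the reaction functions q_E = (380 - q_J)/8 and q_J = (290 - q_E)/8.
Solving the pair: q_E = 43.6508, q_J = 1940/63.
Total output Q = 43.6508 + 1940/63 = 670/9.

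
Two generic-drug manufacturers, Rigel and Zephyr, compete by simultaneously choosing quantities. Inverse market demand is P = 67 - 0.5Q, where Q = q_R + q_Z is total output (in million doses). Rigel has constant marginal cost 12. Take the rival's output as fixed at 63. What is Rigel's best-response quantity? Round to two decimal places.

23.50

With the rival's output fixed at 63, Rigel's profit is π_R = (67 - (1/2)·63 - (1/2)q_R)q_R - (12q_R) = (71/2 - (1/2)q_R)q_R - (12q_R).
∂π_R/∂q_R = 47/2 - q_R = 0, so q_R = 47/2.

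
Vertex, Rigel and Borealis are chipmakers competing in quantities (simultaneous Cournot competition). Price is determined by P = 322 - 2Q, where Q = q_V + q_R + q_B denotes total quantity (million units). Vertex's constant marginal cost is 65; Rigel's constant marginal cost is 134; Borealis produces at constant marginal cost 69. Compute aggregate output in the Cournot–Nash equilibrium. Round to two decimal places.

Vertex's profit: π_V = (322 - 2Q)q_V - (65q_V). Setting ∂π_V/∂q_V = 0: 257 - 4q_V - 2(q_R + q_B) = 0.
Rigel's first-order condition: 188 - 4q_R - 2(q_V + q_B) = 0.
Borealis's first-order condition: 253 - 4q_B - 2(q_V + q_R) = 0.
Adding the 3 first-order conditions: 698 − 8Q = 0, so Q = 349/4.
Back-substituting: q_V = (257 − 349/2)/2 = 165/4, q_R = (188 − 349/2)/2 = 27/4, q_B = (253 − 349/2)/2 = 157/4.
Total output Q = 165/4 + 27/4 + 157/4 = 349/4.

87.25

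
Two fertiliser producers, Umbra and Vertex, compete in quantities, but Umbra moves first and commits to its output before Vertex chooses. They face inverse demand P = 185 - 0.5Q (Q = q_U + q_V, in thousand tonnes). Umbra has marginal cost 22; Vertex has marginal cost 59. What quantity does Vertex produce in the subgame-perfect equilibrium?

26

Solve by backward induction. Given q_U, the follower Vertex maximises π_V = (185 - (1/2)q_U - (1/2)q_V)q_V - 59q_V.
∂π_V/∂q_V = 126 - (1/2)q_U - q_V = 0 gives the reaction function q_V = (126 - (1/2)q_U).
The leader anticipates this reaction. Substituting into P = 185 - 0.5Q gives P = 122 - (1/4)q_U, so π_U = (122 - (1/4)q_U)q_U - 22q_U.
Maximising: ∂π_U/∂q_U = 100 - (1/2)q_U = 0, giving q_U = 200.
Then q_V = (126 - (1/2)·200) = 26.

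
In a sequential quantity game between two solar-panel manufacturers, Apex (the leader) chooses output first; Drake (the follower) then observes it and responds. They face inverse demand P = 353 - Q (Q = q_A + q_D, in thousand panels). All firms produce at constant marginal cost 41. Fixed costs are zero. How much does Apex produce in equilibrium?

156

Solve by backward induction. Given q_A, the follower Drake maximises π_D = (353 - q_A - q_D)q_D - 41q_D.
∂π_D/∂q_D = 312 - q_A - 2q_D = 0 gives the reaction function q_D = (312 - q_A)/2.
The leader anticipates this reaction. Substituting into P = 353 - Q gives P = 197 - (1/2)q_A, so π_A = (197 - (1/2)q_A)q_A - 41q_A.
The leader's first-order condition 156 - q_A = 0 yields q_A = 156.
Then q_D = (312 - 156)/2 = 78.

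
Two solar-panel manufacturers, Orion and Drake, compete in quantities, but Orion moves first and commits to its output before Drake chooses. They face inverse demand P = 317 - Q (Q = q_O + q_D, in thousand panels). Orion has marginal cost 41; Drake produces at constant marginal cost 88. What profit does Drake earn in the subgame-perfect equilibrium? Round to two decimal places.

1139.06

Solve by backward induction. Given q_O, the follower Drake maximises π_D = (317 - q_O - q_D)q_D - 88q_D.
Setting the follower's marginal profit to zero, 229 - q_O - 2q_D = 0, i.e. q_D = (229 - q_O)/2.
The leader anticipates this reaction. Substituting into P = 317 - Q gives P = 405/2 - (1/2)q_O, so π_O = (405/2 - (1/2)q_O)q_O - 41q_O.
Leader FOC: 323/2 - q_O = 0, so q_O = 323/2.
Then q_D = (229 - 323/2)/2 = 135/4.
Price P = 317 - 781/4 = 487/4.
Drake's profit: (487/4 - 88)·(135/4) = 1139.0625.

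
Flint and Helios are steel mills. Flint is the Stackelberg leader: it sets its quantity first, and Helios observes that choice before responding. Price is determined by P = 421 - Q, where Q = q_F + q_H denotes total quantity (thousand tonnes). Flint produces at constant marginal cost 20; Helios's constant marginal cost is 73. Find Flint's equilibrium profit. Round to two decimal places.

25764.50

The follower Helios best-responds to any q_F: π_H = (421 - Q)q_H - 73q_H.
Follower FOC: 348 - q_F - 2q_H = 0, so q_H(q_F) = (348 - q_F)/2.
Flint substitutes q_H(q_F) into its own profit: π_F = q_F(421 - q_F - (348 - q_F)/2) - 20q_F = (247 - (1/2)q_F)q_F - 20q_F.
Maximising: ∂π_F/∂q_F = 227 - q_F = 0, giving q_F = 227.
Then q_H = (348 - 227)/2 = 121/2.
Price P = 421 - 575/2 = 267/2.
Flint's profit: (267/2 - 20)·227 = 25764.5000.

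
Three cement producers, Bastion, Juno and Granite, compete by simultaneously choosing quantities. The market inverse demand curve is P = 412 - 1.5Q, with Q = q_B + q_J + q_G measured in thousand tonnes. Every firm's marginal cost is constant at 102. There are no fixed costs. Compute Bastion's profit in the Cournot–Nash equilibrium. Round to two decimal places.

4004.17

Each firm earns π_i = (412 - 1.5Q)q_i - 102q_i.
Setting ∂π_i/∂q_i = 0 with rivals' quantities fixed: 310 - 3q_i - (3/2)·Σ_{j≠i} q_j = 0.
By symmetry each firm produces the same amount; substituting Σ_{j≠i} q_j = 2q_i yields q_i = 310/6 = 155/3.
Price P = 412 - (3/2)·155 = 359/2.
Bastion's profit: (359/2 - 102)·(155/3) = 4004.1667.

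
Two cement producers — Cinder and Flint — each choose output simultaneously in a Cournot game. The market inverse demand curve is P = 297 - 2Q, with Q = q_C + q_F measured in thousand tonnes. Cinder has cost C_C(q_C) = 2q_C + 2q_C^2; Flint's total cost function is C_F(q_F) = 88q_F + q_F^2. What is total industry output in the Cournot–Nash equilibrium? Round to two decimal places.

Cinder's profit: π_C = (297 - 2Q)q_C - (2q_C + 2q_C²). Setting ∂π_C/∂q_C = 0: 295 - 8q_C - 2(q_F) = 0.
Flint's first-order condition: 209 - 6q_F - 2(q_C) = 0.
Rearranging gives the reaction functions q_C = (295 - 2q_F)/8 and q_F = (209 - 2q_C)/6.
Substituting one into the other gives q_C = 338/11 and q_F = 541/22.
Total output Q = 338/11 + 541/22 = 1217/22.

55.32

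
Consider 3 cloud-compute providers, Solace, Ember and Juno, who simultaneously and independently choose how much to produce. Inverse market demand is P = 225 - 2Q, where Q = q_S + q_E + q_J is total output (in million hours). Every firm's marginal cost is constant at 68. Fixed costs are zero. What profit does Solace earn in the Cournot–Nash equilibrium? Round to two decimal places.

770.28

A representative firm's profit is π_i = q_i(225 - 2Q) - 68q_i.
First-order condition (treating rivals' output as given): 157 - 4q_i - 2·Σ_{j≠i} q_j = 0.
With identical firms every q_j equals q_i, so Σ_{j≠i} q_j = 2q_i and 157 = 8q_i, giving q_i = 157/8.
Price P = 225 - 2·(471/8) = 429/4.
Solace's profit: (429/4 - 68)·(157/8) = 770.2813.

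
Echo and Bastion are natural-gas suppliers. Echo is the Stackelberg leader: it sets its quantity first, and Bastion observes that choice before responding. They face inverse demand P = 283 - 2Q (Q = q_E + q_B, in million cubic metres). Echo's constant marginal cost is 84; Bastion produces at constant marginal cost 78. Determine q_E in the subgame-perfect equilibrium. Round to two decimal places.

The follower Bastion best-responds to any q_E: π_B = (283 - 2Q)q_B - 78q_B.
Setting the follower's marginal profit to zero, 205 - 2q_E - 4q_B = 0, i.e. q_B = (205 - 2q_E)/4.
Echo substitutes q_B(q_E) into its own profit: π_E = q_E(283 - 2q_E - (205 - 2q_E)/2) - 84q_E = (361/2 - q_E)q_E - 84q_E.
Leader FOC: 193/2 - 2q_E = 0, so q_E = 193/4.
Then q_B = (205 - 2·(193/4))/4 = 217/8.

48.25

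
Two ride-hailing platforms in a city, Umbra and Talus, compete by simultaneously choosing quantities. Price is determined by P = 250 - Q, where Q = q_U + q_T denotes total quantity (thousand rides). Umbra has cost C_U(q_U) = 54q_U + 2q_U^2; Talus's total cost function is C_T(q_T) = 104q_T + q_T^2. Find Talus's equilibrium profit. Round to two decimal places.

1748.20

Umbra's profit: π_U = (250 - Q)q_U - (54q_U + 2q_U²). Setting ∂π_U/∂q_U = 0: 196 - 6q_U - (q_T) = 0.
Talus's first-order condition: 146 - 4q_T - (q_U) = 0.
Rearranging gives the reaction functions q_U = (196 - q_T)/6 and q_T = (146 - q_U)/4.
Solving the pair: q_U = 638/23, q_T = 680/23.
Price P = 250 - 1318/23 = 192.6957.
Talus's profit: 192.6957·(680/23) - 104·(680/23) - (680/23)² = 1748.2042.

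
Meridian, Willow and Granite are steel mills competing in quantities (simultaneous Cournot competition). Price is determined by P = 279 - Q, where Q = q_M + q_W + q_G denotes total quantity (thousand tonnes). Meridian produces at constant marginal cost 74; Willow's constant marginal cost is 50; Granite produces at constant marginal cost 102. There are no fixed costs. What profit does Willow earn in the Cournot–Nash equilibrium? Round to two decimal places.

Meridian's profit: π_M = (279 - Q)q_M - (74q_M). Setting ∂π_M/∂q_M = 0: 205 - 2q_M - (q_W + q_G) = 0.
Willow's profit: π_W = (279 - Q)q_W - (50q_W). Setting ∂π_W/∂q_W = 0: 229 - 2q_W - (q_M + q_G) = 0.
Granite's first-order condition: 177 - 2q_G - (q_M + q_W) = 0.
Summing all 3 equations gives 611 − 4Q = 0, hence Q = 611/4.
Back-substituting: q_M = (205 − 611/4) = 209/4, q_W = (229 − 611/4) = 305/4, q_G = (177 − 611/4) = 97/4.
Price P = 279 - 611/4 = 505/4.
Willow's profit: (505/4 - 50)·(305/4) = 5814.0625.

5814.06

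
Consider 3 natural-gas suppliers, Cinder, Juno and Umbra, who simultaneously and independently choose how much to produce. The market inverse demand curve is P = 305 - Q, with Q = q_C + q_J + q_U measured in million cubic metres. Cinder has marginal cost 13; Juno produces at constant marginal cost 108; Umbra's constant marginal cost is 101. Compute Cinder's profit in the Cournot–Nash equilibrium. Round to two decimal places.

14101.56

Cinder's profit: π_C = (305 - Q)q_C - (13q_C). Setting ∂π_C/∂q_C = 0: 292 - 2q_C - (q_J + q_U) = 0.
Juno's profit: π_J = (305 - Q)q_J - (108q_J). Setting ∂π_J/∂q_J = 0: 197 - 2q_J - (q_C + q_U) = 0.
Umbra's first-order condition: 204 - 2q_U - (q_C + q_J) = 0.
Summing all 3 equations gives 693 − 4Q = 0, hence Q = 693/4.
Back-substituting: q_C = (292 − 693/4) = 475/4, q_J = (197 − 693/4) = 95/4, q_U = (204 − 693/4) = 123/4.
Price P = 305 - 693/4 = 527/4.
Cinder's profit: (527/4 - 13)·(475/4) = 14101.5625.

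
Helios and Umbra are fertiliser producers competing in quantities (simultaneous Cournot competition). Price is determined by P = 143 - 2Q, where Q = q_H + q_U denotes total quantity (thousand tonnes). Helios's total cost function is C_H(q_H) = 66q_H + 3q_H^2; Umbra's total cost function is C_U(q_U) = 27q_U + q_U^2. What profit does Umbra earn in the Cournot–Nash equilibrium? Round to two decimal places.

Helios's profit: π_H = (143 - 2Q)q_H - (66q_H + 3q_H²). Setting ∂π_H/∂q_H = 0: 77 - 10q_H - 2(q_U) = 0.
Umbra's profit: π_U = (143 - 2Q)q_U - (27q_U + q_U²). Setting ∂π_U/∂q_U = 0: 116 - 6q_U - 2(q_H) = 0.
Rearranging gives the reaction functions q_H = (77 - 2q_U)/10 and q_U = (116 - 2q_H)/6.
Substituting one into the other gives q_H = 115/28 and q_U = 503/28.
Price P = 143 - 2·(309/14) = 692/7.
Umbra's profit: (692/7)·(503/28) - 27·(503/28) - (503/28)² = 968.1467.

968.15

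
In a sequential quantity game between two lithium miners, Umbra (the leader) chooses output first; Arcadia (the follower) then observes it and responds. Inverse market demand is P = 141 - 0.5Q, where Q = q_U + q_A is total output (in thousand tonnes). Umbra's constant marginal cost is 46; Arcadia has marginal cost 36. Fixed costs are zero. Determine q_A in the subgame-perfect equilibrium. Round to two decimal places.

Solve by backward induction. Given q_U, the follower Arcadia maximises π_A = (141 - (1/2)q_U - (1/2)q_A)q_A - 36q_A.
∂π_A/∂q_A = 105 - (1/2)q_U - q_A = 0 gives the reaction function q_A = (105 - (1/2)q_U).
The leader anticipates this reaction. Substituting into P = 141 - 0.5Q gives P = 177/2 - (1/4)q_U, so π_U = (177/2 - (1/4)q_U)q_U - 46q_U.
Leader FOC: 85/2 - (1/2)q_U = 0, so q_U = 85.
Then q_A = (105 - (1/2)·85) = 125/2.

62.50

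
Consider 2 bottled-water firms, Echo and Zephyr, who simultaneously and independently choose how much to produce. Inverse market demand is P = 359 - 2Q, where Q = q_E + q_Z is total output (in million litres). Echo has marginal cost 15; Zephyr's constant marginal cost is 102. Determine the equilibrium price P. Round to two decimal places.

Echo's profit: π_E = (359 - 2Q)q_E - (15q_E). Setting ∂π_E/∂q_E = 0: 344 - 4q_E - 2(q_Z) = 0.
Zephyr's profit: π_Z = (359 - 2Q)q_Z - (102q_Z). Setting ∂π_Z/∂q_Z = 0: 257 - 4q_Z - 2(q_E) = 0.
Rearranging gives the reaction functions q_E = (344 - 2q_Z)/4 and q_Z = (257 - 2q_E)/4.
Solving the pair: q_E = 431/6, q_Z = 85/3.
Total output Q = 601/6, so price P = 359 - 2·(601/6) = 476/3.

158.67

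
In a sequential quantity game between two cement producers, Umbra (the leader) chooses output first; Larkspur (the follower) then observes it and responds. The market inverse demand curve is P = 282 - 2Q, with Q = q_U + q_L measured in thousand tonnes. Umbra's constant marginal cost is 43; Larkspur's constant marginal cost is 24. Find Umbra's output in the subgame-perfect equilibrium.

55

Solve by backward induction. Given q_U, the follower Larkspur maximises π_L = (282 - 2q_U - 2q_L)q_L - 24q_L.
Follower FOC: 258 - 2q_U - 4q_L = 0, so q_L(q_U) = (258 - 2q_U)/4.
The leader anticipates this reaction. Substituting into P = 282 - 2Q gives P = 153 - q_U, so π_U = (153 - q_U)q_U - 43q_U.
The leader's first-order condition 110 - 2q_U = 0 yields q_U = 55.
Then q_L = (258 - 2·55)/4 = 37.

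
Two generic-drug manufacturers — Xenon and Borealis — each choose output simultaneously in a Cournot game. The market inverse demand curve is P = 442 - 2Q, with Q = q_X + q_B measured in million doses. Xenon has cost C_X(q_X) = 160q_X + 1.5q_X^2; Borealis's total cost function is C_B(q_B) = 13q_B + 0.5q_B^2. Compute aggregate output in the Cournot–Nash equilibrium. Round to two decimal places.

96.48

Xenon's profit: π_X = (442 - 2Q)q_X - (160q_X + (3/2)q_X²). Setting ∂π_X/∂q_X = 0: 282 - 7q_X - 2(q_B) = 0.
Borealis's profit: π_B = (442 - 2Q)q_B - (13q_B + (1/2)q_B²). Setting ∂π_B/∂q_B = 0: 429 - 5q_B - 2(q_X) = 0.
So q_X = (282 - 2q_B)/7 and q_B = (429 - 2q_X)/5.
Solving the pair: q_X = 552/31, q_B = 78.6774.
Total output Q = 552/31 + 78.6774 = 96.4839.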